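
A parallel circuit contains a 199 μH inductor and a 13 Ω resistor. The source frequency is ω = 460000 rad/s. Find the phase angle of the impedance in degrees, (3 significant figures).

X_L = ωL = 91.5 Ω
Parallel: admittances add. Y = 1/R + 1/(jωL)
Y = (0.0769 − j0.0109) S
|Y| = 0.0777 S → |Z| = 1/|Y| = 12.9 Ω, ∠Z = −∠Y = 8.08°

8.08°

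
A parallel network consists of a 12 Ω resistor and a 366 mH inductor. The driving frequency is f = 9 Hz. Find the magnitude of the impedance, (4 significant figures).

ω = 2πf = 56.55 rad/s
X_L = ωL = 20.70 Ω
Parallel: admittances add. Y = 1/R + 1/(jωL)
Y = (0.08333 − j0.04832) S
|Y| = 0.09633 S → |Z| = 1/|Y| = 10.38 Ω, ∠Z = −∠Y = 30.11°

10.38 Ω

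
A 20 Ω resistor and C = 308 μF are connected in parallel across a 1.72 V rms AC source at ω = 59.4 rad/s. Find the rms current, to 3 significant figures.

X_C = 1/(ωC) = 54.7 Ω
Parallel: admittances add. Y = 1/R + jωC
Y = (0.0500 + j0.0183) S
|Y| = 0.0532 S → |Z| = 1/|Y| = 18.8 Ω, ∠Z = −∠Y = -20.1°
I = V/|Z| = 1.72/18.8 = 91.6 mA

91.6 mA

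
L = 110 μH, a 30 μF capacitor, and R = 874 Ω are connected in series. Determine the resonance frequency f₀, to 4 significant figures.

ω₀ = 1/√(LC) = 1/√(0.00011 × 3e-05) = 17410 rad/s
f₀ = ω₀/(2π) = 2.771 kHz

2.771 kHz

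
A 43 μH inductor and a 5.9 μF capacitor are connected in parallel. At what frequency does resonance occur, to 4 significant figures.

ω₀ = 1/√(LC) = 1/√(4.3e-05 × 5.9e-06) = 62780 rad/s
f₀ = ω₀/(2π) = 9.992 kHz

9.992 kHz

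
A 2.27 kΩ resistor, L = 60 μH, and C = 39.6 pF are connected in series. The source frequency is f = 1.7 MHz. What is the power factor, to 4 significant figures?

0.7965

ω = 2πf = 1.068e+07 rad/s
X_L = ωL = 640.9 Ω
X_C = 1/(ωC) = 2364 Ω
Net reactance X = X_L − X_C = -1723 Ω
Z = 2270 − j1723 Ω
|Z| = √(2270² + 1723²) = 2850 Ω
∠Z = arctan(-1723/2270) = -37.20°
cos φ = cos(-37.20°) = 0.7965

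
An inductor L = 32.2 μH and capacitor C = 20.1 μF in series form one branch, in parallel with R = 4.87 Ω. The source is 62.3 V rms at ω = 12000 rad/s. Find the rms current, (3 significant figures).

20.9 A

X_L = ωL = 0.386 Ω
X_C = 1/(ωC) = 4.15 Ω
Branch 1: Z₁ = R = 4.87 Ω
Branch 2 (series LC): Z₂ = j(X_L − X_C) = −j3.76 Ω
Parallel: Z = Z₁Z₂/(Z₁+Z₂), |Z| = 2.98 Ω, ∠Z = -52.3°
I = V/|Z| = 62.3/2.98 = 20.9 A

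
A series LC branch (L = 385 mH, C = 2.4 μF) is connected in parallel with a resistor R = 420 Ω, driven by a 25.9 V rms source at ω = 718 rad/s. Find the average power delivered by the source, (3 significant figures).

X_L = ωL = 276 Ω
X_C = 1/(ωC) = 580 Ω
Branch 1: Z₁ = R = 420 Ω
Branch 2 (series LC): Z₂ = j(X_L − X_C) = −j304 Ω
Parallel: Z = Z₁Z₂/(Z₁+Z₂), |Z| = 246 Ω, ∠Z = -54.1°
I = V/|Z| = 105 mA
P = VI cos φ = 25.9 × 0.105 × cos(-54.1°) = 1.60 W

1.60 W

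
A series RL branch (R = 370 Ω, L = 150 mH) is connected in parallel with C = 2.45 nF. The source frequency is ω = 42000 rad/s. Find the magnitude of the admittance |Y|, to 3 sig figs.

X_L = ωL = 6300 Ω
X_C = 1/(ωC) = 9720 Ω
Branch 1 (R+jX_L): Z₁ = 370 + j6300 Ω, |Z₁| = 6310 Ω
Branch 2 (−jX_C): Z₂ = −j9720 Ω
Parallel: Z = Z₁Z₂/(Z₁+Z₂), |Z| = 17800 Ω, ∠Z = 80.5°
|Y| = 1/|Z| = 56.1 μS

56.1 μS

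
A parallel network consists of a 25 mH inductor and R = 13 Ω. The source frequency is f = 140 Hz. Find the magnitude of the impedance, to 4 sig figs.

ω = 2πf = 879.6 rad/s
X_L = ωL = 21.99 Ω
Parallel: admittances add. Y = 1/R + 1/(jωL)
Y = (0.07692 − j0.04547) S
|Y| = 0.08936 S → |Z| = 1/|Y| = 11.19 Ω, ∠Z = −∠Y = 30.59°

11.19 Ω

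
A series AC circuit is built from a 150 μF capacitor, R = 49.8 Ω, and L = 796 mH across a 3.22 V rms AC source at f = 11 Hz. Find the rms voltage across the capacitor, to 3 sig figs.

ω = 2πf = 69.12 rad/s
X_L = ωL = 55.0 Ω
X_C = 1/(ωC) = 96.5 Ω
Net reactance X = X_L − X_C = -41.4 Ω
Z = 49.8 − j41.4 Ω
|Z| = √(49.8² + 41.4²) = 64.8 Ω
I = V/|Z| = 49.7 mA
V_C = I·|Z_C| = 0.0497 × 96.5 = 4.79 V

4.79 V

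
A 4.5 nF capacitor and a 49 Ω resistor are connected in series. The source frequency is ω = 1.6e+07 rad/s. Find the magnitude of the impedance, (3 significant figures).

X_C = 1/(ωC) = 13.9 Ω
Z = 49.0 − j13.9 Ω
|Z| = √(49.0² + 13.9²) = 50.9 Ω

50.9 Ω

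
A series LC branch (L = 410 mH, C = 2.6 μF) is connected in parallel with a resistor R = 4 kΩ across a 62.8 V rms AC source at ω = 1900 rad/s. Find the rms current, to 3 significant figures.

X_L = ωL = 779 Ω
X_C = 1/(ωC) = 202 Ω
Branch 1: Z₁ = R = 4000 Ω
Branch 2 (series LC): Z₂ = j(X_L − X_C) = j577 Ω
Parallel: Z = Z₁Z₂/(Z₁+Z₂), |Z| = 571 Ω, ∠Z = 81.8°
I = V/|Z| = 62.8/571 = 110 mA

110 mA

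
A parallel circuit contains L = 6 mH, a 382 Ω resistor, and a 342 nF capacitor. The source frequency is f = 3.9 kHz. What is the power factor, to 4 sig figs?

0.8563

ω = 2πf = 24500 rad/s
X_L = ωL = 147.0 Ω
X_C = 1/(ωC) = 119.3 Ω
Parallel: admittances add. Y = 1/R + 1/(jωL) + jωC
Y = (0.002618 + j0.001579) S
|Y| = 0.003057 S → |Z| = 1/|Y| = 327.1 Ω, ∠Z = −∠Y = -31.10°
cos φ = cos(-31.10°) = 0.8563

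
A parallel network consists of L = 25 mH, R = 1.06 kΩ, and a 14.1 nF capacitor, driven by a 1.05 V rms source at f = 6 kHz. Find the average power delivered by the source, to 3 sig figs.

ω = 2πf = 37700 rad/s
X_L = ωL = 942 Ω
X_C = 1/(ωC) = 1880 Ω
Parallel: admittances add. Y = 1/R + 1/(jωL) + jωC
Y = (0.000943 − j0.000529) S
|Y| = 0.00108 S → |Z| = 1/|Y| = 924 Ω, ∠Z = −∠Y = 29.3°
I = V/|Z| = 1.14 mA
P = VI cos φ = 1.05 × 0.00114 × cos(29.3°) = 1.04 mW

1.04 mW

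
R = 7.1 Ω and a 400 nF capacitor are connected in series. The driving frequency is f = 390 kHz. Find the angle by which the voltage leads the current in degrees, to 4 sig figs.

-8.177°

ω = 2πf = 2.45e+06 rad/s
X_C = 1/(ωC) = 1.020 Ω
Z = 7.100 − j1.020 Ω
|Z| = √(7.100² + 1.020²) = 7.173 Ω
∠Z = arctan(-1.020/7.100) = -8.177°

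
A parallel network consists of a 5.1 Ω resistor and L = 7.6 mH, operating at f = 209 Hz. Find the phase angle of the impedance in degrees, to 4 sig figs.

27.07°

ω = 2πf = 1313 rad/s
X_L = ωL = 9.980 Ω
Parallel: admittances add. Y = 1/R + 1/(jωL)
Y = (0.1961 − j0.1002) S
|Y| = 0.2202 S → |Z| = 1/|Y| = 4.541 Ω, ∠Z = −∠Y = 27.07°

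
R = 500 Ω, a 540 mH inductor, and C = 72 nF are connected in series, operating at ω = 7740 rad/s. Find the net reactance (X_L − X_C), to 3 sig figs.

2390 Ω

X_L = ωL = 4180 Ω
X_C = 1/(ωC) = 1790 Ω
X = 4180 − 1790 = 2390 Ω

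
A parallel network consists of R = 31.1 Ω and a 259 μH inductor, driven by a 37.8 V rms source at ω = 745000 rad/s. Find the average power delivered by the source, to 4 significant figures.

45.94 W

X_L = ωL = 193.0 Ω
Parallel: admittances add. Y = 1/R + 1/(jωL)
Y = (0.03215 − j0.005183) S
|Y| = 0.03257 S → |Z| = 1/|Y| = 30.70 Ω, ∠Z = −∠Y = 9.156°
I = V/|Z| = 1.231 A
P = VI cos φ = 37.8 × 1.231 × cos(9.156°) = 45.94 W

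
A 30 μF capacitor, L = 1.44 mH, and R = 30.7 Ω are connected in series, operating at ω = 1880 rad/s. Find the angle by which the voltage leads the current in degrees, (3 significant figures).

X_L = ωL = 2.71 Ω
X_C = 1/(ωC) = 17.7 Ω
Net reactance X = X_L − X_C = -15.0 Ω
Z = 30.7 − j15.0 Ω
|Z| = √(30.7² + 15.0²) = 34.2 Ω
∠Z = arctan(-15.0/30.7) = -26.1°

-26.1°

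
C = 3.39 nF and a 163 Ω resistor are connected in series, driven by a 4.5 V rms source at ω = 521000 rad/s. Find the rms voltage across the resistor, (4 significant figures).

1.245 V

X_C = 1/(ωC) = 566.2 Ω
Z = 163.0 − j566.2 Ω
|Z| = √(163.0² + 566.2²) = 589.2 Ω
I = V/|Z| = 7.638 mA
V_R = I·|Z_R| = 0.007638 × 163.0 = 1.245 V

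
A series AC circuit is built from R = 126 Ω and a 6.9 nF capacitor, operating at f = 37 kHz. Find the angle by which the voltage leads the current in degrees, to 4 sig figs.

-78.57°

ω = 2πf = 232500 rad/s
X_C = 1/(ωC) = 623.4 Ω
Z = 126.0 − j623.4 Ω
|Z| = √(126.0² + 623.4²) = 636.0 Ω
∠Z = arctan(-623.4/126.0) = -78.57°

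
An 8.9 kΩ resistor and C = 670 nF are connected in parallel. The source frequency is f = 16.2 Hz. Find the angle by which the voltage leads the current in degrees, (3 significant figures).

-31.3°

ω = 2πf = 101.8 rad/s
X_C = 1/(ωC) = 14700 Ω
Parallel: admittances add. Y = 1/R + jωC
Y = (0.000112 + j6.82e-05) S
|Y| = 0.000131 S → |Z| = 1/|Y| = 7610 Ω, ∠Z = −∠Y = -31.3°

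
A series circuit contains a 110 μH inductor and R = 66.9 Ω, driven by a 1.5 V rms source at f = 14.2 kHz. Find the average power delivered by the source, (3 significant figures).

ω = 2πf = 89220 rad/s
X_L = ωL = 9.81 Ω
Z = 66.9 + j9.81 Ω
|Z| = √(66.9² + 9.81²) = 67.6 Ω
∠Z = arctan(9.81/66.9) = 8.35°
I = V/|Z| = 22.2 mA
P = VI cos φ = 1.5 × 0.0222 × cos(8.35°) = 32.9 mW

32.9 mW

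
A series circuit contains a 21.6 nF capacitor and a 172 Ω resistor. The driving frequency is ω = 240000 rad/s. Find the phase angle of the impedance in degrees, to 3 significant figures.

X_C = 1/(ωC) = 193 Ω
Z = 172 − j193 Ω
|Z| = √(172² + 193²) = 258 Ω
∠Z = arctan(-193/172) = -48.3°

-48.3°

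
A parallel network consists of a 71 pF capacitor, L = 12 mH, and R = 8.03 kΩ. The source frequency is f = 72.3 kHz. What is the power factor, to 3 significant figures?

ω = 2πf = 454300 rad/s
X_L = ωL = 5450 Ω
X_C = 1/(ωC) = 31000 Ω
Parallel: admittances add. Y = 1/R + 1/(jωL) + jωC
Y = (0.000125 − j0.000151) S
|Y| = 0.000196 S → |Z| = 1/|Y| = 5110 Ω, ∠Z = −∠Y = 50.5°
cos φ = cos(50.5°) = 0.636

0.636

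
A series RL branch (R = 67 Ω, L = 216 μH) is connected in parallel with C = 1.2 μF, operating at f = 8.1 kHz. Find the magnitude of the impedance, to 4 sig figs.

16.54 Ω

ω = 2πf = 50890 rad/s
X_L = ωL = 10.99 Ω
X_C = 1/(ωC) = 16.37 Ω
Branch 1 (R+jX_L): Z₁ = 67.00 + j10.99 Ω, |Z₁| = 67.90 Ω
Branch 2 (−jX_C): Z₂ = −j16.37 Ω
Parallel: Z = Z₁Z₂/(Z₁+Z₂), |Z| = 16.54 Ω, ∠Z = -76.09°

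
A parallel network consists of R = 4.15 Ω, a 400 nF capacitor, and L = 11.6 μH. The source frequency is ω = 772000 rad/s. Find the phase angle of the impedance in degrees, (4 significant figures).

-39.29°

X_L = ωL = 8.955 Ω
X_C = 1/(ωC) = 3.238 Ω
Parallel: admittances add. Y = 1/R + 1/(jωL) + jωC
Y = (0.2410 + j0.1971) S
|Y| = 0.3113 S → |Z| = 1/|Y| = 3.212 Ω, ∠Z = −∠Y = -39.29°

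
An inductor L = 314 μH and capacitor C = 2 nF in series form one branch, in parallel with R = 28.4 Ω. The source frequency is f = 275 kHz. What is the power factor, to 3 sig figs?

0.994

ω = 2πf = 1.728e+06 rad/s
X_L = ωL = 543 Ω
X_C = 1/(ωC) = 289 Ω
Branch 1: Z₁ = R = 28.4 Ω
Branch 2 (series LC): Z₂ = j(X_L − X_C) = j253 Ω
Parallel: Z = Z₁Z₂/(Z₁+Z₂), |Z| = 28.2 Ω, ∠Z = 6.40°
cos φ = cos(6.40°) = 0.994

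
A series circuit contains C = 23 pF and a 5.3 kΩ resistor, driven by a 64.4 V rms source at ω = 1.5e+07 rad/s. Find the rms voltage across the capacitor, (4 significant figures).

30.90 V

X_C = 1/(ωC) = 2899 Ω
Z = 5300 − j2899 Ω
|Z| = √(5300² + 2899²) = 6041 Ω
I = V/|Z| = 10.66 mA
V_C = I·|Z_C| = 0.01066 × 2899 = 30.90 V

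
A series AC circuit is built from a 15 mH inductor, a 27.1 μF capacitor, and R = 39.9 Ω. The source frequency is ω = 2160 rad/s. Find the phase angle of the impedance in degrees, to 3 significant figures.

X_L = ωL = 32.4 Ω
X_C = 1/(ωC) = 17.1 Ω
Net reactance X = X_L − X_C = 15.3 Ω
Z = 39.9 + j15.3 Ω
|Z| = √(39.9² + 15.3²) = 42.7 Ω
∠Z = arctan(15.3/39.9) = 21.0°

21.0°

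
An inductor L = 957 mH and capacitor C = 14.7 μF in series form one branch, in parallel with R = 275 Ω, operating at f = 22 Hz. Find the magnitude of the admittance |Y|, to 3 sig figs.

4.58 mS

ω = 2πf = 138.2 rad/s
X_L = ωL = 132 Ω
X_C = 1/(ωC) = 492 Ω
Branch 1: Z₁ = R = 275 Ω
Branch 2 (series LC): Z₂ = j(X_L − X_C) = −j360 Ω
Parallel: Z = Z₁Z₂/(Z₁+Z₂), |Z| = 218 Ω, ∠Z = -37.4°
|Y| = 1/|Z| = 4.58 mS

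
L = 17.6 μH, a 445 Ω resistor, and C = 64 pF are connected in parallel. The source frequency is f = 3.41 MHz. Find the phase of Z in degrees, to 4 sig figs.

29.68°

ω = 2πf = 2.143e+07 rad/s
X_L = ωL = 377.1 Ω
X_C = 1/(ωC) = 729.3 Ω
Parallel: admittances add. Y = 1/R + 1/(jωL) + jωC
Y = (0.002247 − j0.001281) S
|Y| = 0.002586 S → |Z| = 1/|Y| = 386.6 Ω, ∠Z = −∠Y = 29.68°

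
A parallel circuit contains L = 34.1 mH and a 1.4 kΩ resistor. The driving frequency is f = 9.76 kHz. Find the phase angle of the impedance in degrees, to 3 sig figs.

ω = 2πf = 61320 rad/s
X_L = ωL = 2090 Ω
Parallel: admittances add. Y = 1/R + 1/(jωL)
Y = (0.000714 − j0.000478) S
|Y| = 0.000860 S → |Z| = 1/|Y| = 1160 Ω, ∠Z = −∠Y = 33.8°

33.8°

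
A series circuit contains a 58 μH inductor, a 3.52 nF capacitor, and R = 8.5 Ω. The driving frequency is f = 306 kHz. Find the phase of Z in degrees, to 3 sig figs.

ω = 2πf = 1.923e+06 rad/s
X_L = ωL = 112 Ω
X_C = 1/(ωC) = 148 Ω
Net reactance X = X_L − X_C = -36.2 Ω
Z = 8.50 − j36.2 Ω
|Z| = √(8.50² + 36.2²) = 37.2 Ω
∠Z = arctan(-36.2/8.50) = -76.8°

-76.8°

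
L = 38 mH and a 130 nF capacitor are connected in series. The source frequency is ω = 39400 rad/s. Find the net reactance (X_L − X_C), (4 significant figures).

X_L = ωL = 1497 Ω
X_C = 1/(ωC) = 195.2 Ω
X = 1497 − 195.2 = 1302 Ω

1302 Ω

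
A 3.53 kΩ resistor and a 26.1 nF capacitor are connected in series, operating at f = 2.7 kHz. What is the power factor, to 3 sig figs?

ω = 2πf = 16960 rad/s
X_C = 1/(ωC) = 2260 Ω
Z = 3530 − j2260 Ω
|Z| = √(3530² + 2260²) = 4190 Ω
∠Z = arctan(-2260/3530) = -32.6°
cos φ = cos(-32.6°) = 0.842

0.842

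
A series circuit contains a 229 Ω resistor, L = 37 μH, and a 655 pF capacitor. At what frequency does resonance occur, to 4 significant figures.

1.022 MHz

ω₀ = 1/√(LC) = 1/√(3.7e-05 × 6.55e-10) = 6.424e+06 rad/s
f₀ = ω₀/(2π) = 1.022 MHz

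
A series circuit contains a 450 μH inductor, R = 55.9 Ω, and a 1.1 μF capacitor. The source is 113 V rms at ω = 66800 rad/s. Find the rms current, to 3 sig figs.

1.94 A

X_L = ωL = 30.1 Ω
X_C = 1/(ωC) = 13.6 Ω
Net reactance X = X_L − X_C = 16.5 Ω
Z = 55.9 + j16.5 Ω
|Z| = √(55.9² + 16.5²) = 58.3 Ω
I = V/|Z| = 113/58.3 = 1.94 A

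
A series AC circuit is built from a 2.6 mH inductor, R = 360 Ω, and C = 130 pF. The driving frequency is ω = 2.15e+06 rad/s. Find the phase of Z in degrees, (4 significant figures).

79.86°

X_L = ωL = 5590 Ω
X_C = 1/(ωC) = 3578 Ω
Net reactance X = X_L − X_C = 2012 Ω
Z = 360.0 + j2012 Ω
|Z| = √(360.0² + 2012²) = 2044 Ω
∠Z = arctan(2012/360.0) = 79.86°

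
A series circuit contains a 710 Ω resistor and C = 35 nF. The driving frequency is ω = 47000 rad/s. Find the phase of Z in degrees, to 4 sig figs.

X_C = 1/(ωC) = 607.9 Ω
Z = 710.0 − j607.9 Ω
|Z| = √(710.0² + 607.9²) = 934.7 Ω
∠Z = arctan(-607.9/710.0) = -40.57°

-40.57°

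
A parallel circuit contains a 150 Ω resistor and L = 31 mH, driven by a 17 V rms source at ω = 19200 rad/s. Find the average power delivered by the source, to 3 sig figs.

1.93 W

X_L = ωL = 595 Ω
Parallel: admittances add. Y = 1/R + 1/(jωL)
Y = (0.00667 − j0.00168) S
|Y| = 0.00688 S → |Z| = 1/|Y| = 145 Ω, ∠Z = −∠Y = 14.1°
I = V/|Z| = 117 mA
P = VI cos φ = 17 × 0.117 × cos(14.1°) = 1.93 W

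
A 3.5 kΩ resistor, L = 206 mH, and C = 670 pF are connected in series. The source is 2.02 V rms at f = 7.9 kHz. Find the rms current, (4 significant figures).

ω = 2πf = 49640 rad/s
X_L = ωL = 10230 Ω
X_C = 1/(ωC) = 30070 Ω
Net reactance X = X_L − X_C = -19840 Ω
Z = 3500 − j19840 Ω
|Z| = √(3500² + 19840²) = 20150 Ω
I = V/|Z| = 2.02/20150 = 100.2 μA

100.2 μA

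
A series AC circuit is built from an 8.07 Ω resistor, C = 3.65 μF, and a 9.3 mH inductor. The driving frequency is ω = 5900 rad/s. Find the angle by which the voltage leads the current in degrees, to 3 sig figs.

46.3°

X_L = ωL = 54.9 Ω
X_C = 1/(ωC) = 46.4 Ω
Net reactance X = X_L − X_C = 8.43 Ω
Z = 8.07 + j8.43 Ω
|Z| = √(8.07² + 8.43²) = 11.7 Ω
∠Z = arctan(8.43/8.07) = 46.3°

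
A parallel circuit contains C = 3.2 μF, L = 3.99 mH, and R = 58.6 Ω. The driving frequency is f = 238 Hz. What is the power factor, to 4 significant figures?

ω = 2πf = 1495 rad/s
X_L = ωL = 5.967 Ω
X_C = 1/(ωC) = 209.0 Ω
Parallel: admittances add. Y = 1/R + 1/(jωL) + jωC
Y = (0.01706 − j0.1628) S
|Y| = 0.1637 S → |Z| = 1/|Y| = 6.109 Ω, ∠Z = −∠Y = 84.02°
cos φ = cos(84.02°) = 0.1042

0.1042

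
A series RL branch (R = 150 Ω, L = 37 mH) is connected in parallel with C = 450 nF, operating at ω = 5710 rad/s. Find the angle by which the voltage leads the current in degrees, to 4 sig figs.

14.49°

X_L = ωL = 211.3 Ω
X_C = 1/(ωC) = 389.2 Ω
Branch 1 (R+jX_L): Z₁ = 150.0 + j211.3 Ω, |Z₁| = 259.1 Ω
Branch 2 (−jX_C): Z₂ = −j389.2 Ω
Parallel: Z = Z₁Z₂/(Z₁+Z₂), |Z| = 433.3 Ω, ∠Z = 14.49°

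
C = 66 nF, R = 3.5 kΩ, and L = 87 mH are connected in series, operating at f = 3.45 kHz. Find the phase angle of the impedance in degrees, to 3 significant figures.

ω = 2πf = 21680 rad/s
X_L = ωL = 1890 Ω
X_C = 1/(ωC) = 699 Ω
Net reactance X = X_L − X_C = 1190 Ω
Z = 3500 + j1190 Ω
|Z| = √(3500² + 1190²) = 3700 Ω
∠Z = arctan(1190/3500) = 18.7°

18.7°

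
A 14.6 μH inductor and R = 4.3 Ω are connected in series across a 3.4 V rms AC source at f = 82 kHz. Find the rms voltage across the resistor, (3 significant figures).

1.69 V

ω = 2πf = 515200 rad/s
X_L = ωL = 7.52 Ω
Z = 4.30 + j7.52 Ω
|Z| = √(4.30² + 7.52²) = 8.66 Ω
I = V/|Z| = 392 mA
V_R = I·|Z_R| = 0.392 × 4.30 = 1.69 V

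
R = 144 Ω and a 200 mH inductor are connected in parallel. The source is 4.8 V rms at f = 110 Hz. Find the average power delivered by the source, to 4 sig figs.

160.0 mW

ω = 2πf = 691.2 rad/s
X_L = ωL = 138.2 Ω
Parallel: admittances add. Y = 1/R + 1/(jωL)
Y = (0.006944 − j0.007234) S
|Y| = 0.01003 S → |Z| = 1/|Y| = 99.72 Ω, ∠Z = −∠Y = 46.17°
I = V/|Z| = 48.13 mA
P = VI cos φ = 4.8 × 0.04813 × cos(46.17°) = 160.0 mW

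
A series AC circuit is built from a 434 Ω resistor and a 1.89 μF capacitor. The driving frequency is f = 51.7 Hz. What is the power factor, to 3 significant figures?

0.257

ω = 2πf = 324.8 rad/s
X_C = 1/(ωC) = 1630 Ω
Z = 434 − j1630 Ω
|Z| = √(434² + 1630²) = 1690 Ω
∠Z = arctan(-1630/434) = -75.1°
cos φ = cos(-75.1°) = 0.257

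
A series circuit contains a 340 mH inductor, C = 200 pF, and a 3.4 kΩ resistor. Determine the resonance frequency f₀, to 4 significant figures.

ω₀ = 1/√(LC) = 1/√(0.34 × 2e-10) = 121300 rad/s
f₀ = ω₀/(2π) = 19.30 kHz

19.30 kHz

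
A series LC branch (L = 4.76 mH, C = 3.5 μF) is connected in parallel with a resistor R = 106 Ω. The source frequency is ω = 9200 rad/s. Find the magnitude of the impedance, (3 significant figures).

X_L = ωL = 43.8 Ω
X_C = 1/(ωC) = 31.1 Ω
Branch 1: Z₁ = R = 106 Ω
Branch 2 (series LC): Z₂ = j(X_L − X_C) = j12.7 Ω
Parallel: Z = Z₁Z₂/(Z₁+Z₂), |Z| = 12.6 Ω, ∠Z = 83.1°

12.6 Ω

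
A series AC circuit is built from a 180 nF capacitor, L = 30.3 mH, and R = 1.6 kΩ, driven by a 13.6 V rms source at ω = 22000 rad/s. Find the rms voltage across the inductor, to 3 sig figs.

5.49 V

X_L = ωL = 667 Ω
X_C = 1/(ωC) = 253 Ω
Net reactance X = X_L − X_C = 414 Ω
Z = 1600 + j414 Ω
|Z| = √(1600² + 414²) = 1650 Ω
I = V/|Z| = 8.23 mA
V_L = I·|Z_L| = 0.00823 × 667 = 5.49 V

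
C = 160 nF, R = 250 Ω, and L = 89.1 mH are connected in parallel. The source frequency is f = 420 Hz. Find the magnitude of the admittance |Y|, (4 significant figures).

ω = 2πf = 2639 rad/s
X_L = ωL = 235.1 Ω
X_C = 1/(ωC) = 2368 Ω
Parallel: admittances add. Y = 1/R + 1/(jωL) + jωC
Y = (0.004000 − j0.003831) S
|Y| = 0.005538 S → |Z| = 1/|Y| = 180.6 Ω, ∠Z = −∠Y = 43.76°

5.538 mS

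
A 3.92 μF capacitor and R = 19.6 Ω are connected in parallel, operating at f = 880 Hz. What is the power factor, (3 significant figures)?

ω = 2πf = 5529 rad/s
X_C = 1/(ωC) = 46.1 Ω
Parallel: admittances add. Y = 1/R + jωC
Y = (0.0510 + j0.0217) S
|Y| = 0.0554 S → |Z| = 1/|Y| = 18.0 Ω, ∠Z = −∠Y = -23.0°
cos φ = cos(-23.0°) = 0.920

0.920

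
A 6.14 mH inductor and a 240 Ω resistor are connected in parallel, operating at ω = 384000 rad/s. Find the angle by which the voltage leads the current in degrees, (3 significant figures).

5.81°

X_L = ωL = 2360 Ω
Parallel: admittances add. Y = 1/R + 1/(jωL)
Y = (0.00417 − j0.000424) S
|Y| = 0.00419 S → |Z| = 1/|Y| = 239 Ω, ∠Z = −∠Y = 5.81°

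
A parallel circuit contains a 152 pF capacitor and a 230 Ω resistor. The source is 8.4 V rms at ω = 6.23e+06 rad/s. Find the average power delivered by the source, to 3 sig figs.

X_C = 1/(ωC) = 1060 Ω
Parallel: admittances add. Y = 1/R + jωC
Y = (0.00435 + j0.000947) S
|Y| = 0.00445 S → |Z| = 1/|Y| = 225 Ω, ∠Z = −∠Y = -12.3°
I = V/|Z| = 37.4 mA
P = VI cos φ = 8.4 × 0.0374 × cos(-12.3°) = 307 mW

307 mW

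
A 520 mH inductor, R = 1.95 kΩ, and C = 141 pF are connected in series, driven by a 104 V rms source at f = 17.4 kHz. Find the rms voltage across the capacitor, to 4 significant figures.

817.3 V

ω = 2πf = 109300 rad/s
X_L = ωL = 56850 Ω
X_C = 1/(ωC) = 64870 Ω
Net reactance X = X_L − X_C = -8021 Ω
Z = 1950 − j8021 Ω
|Z| = √(1950² + 8021²) = 8255 Ω
I = V/|Z| = 12.60 mA
V_C = I·|Z_C| = 0.01260 × 64870 = 817.3 V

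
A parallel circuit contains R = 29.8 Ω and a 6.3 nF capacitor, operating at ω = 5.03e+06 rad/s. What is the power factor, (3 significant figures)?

0.727

X_C = 1/(ωC) = 31.6 Ω
Parallel: admittances add. Y = 1/R + jωC
Y = (0.0336 + j0.0317) S
|Y| = 0.0462 S → |Z| = 1/|Y| = 21.7 Ω, ∠Z = −∠Y = -43.4°
cos φ = cos(-43.4°) = 0.727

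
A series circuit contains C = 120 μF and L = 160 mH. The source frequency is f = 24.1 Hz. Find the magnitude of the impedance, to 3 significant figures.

ω = 2πf = 151.4 rad/s
X_L = ωL = 24.2 Ω
X_C = 1/(ωC) = 55.0 Ω
Net reactance X = X_L − X_C = -30.8 Ω
Z = − j30.8 Ω
|Z| = √(0² + 30.8²) = 30.8 Ω

30.8 Ω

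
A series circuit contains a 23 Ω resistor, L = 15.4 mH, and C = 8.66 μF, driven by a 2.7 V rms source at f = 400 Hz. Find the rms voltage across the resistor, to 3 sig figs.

ω = 2πf = 2513 rad/s
X_L = ωL = 38.7 Ω
X_C = 1/(ωC) = 45.9 Ω
Net reactance X = X_L − X_C = -7.24 Ω
Z = 23.0 − j7.24 Ω
|Z| = √(23.0² + 7.24²) = 24.1 Ω
I = V/|Z| = 112 mA
V_R = I·|Z_R| = 0.112 × 23.0 = 2.58 V

2.58 V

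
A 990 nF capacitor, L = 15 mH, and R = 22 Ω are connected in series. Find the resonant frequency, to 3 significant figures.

ω₀ = 1/√(LC) = 1/√(0.015 × 9.9e-07) = 8206 rad/s
f₀ = ω₀/(2π) = 1.31 kHz

1.31 kHz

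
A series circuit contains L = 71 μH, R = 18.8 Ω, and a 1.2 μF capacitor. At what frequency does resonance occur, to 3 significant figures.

17.2 kHz

ω₀ = 1/√(LC) = 1/√(7.1e-05 × 1.2e-06) = 108300 rad/s
f₀ = ω₀/(2π) = 17.2 kHz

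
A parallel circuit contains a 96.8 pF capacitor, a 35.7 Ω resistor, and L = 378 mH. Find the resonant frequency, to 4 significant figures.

26.31 kHz

ω₀ = 1/√(LC) = 1/√(0.378 × 9.68e-11) = 165300 rad/s
f₀ = ω₀/(2π) = 26.31 kHz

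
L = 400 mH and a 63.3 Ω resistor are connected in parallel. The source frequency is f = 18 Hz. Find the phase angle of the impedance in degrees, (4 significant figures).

54.45°

ω = 2πf = 113.1 rad/s
X_L = ωL = 45.24 Ω
Parallel: admittances add. Y = 1/R + 1/(jωL)
Y = (0.01580 − j0.02210) S
|Y| = 0.02717 S → |Z| = 1/|Y| = 36.81 Ω, ∠Z = −∠Y = 54.45°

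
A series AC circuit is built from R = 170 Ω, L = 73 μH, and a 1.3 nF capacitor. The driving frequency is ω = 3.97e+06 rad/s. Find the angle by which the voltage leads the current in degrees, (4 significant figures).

X_L = ωL = 289.8 Ω
X_C = 1/(ωC) = 193.8 Ω
Net reactance X = X_L − X_C = 96.05 Ω
Z = 170.0 + j96.05 Ω
|Z| = √(170.0² + 96.05²) = 195.3 Ω
∠Z = arctan(96.05/170.0) = 29.47°

29.47°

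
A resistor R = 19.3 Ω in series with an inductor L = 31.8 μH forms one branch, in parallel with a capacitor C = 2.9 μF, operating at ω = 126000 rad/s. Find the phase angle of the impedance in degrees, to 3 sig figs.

X_L = ωL = 4.01 Ω
X_C = 1/(ωC) = 2.74 Ω
Branch 1 (R+jX_L): Z₁ = 19.3 + j4.01 Ω, |Z₁| = 19.7 Ω
Branch 2 (−jX_C): Z₂ = −j2.74 Ω
Parallel: Z = Z₁Z₂/(Z₁+Z₂), |Z| = 2.79 Ω, ∠Z = -82.0°

-82.0°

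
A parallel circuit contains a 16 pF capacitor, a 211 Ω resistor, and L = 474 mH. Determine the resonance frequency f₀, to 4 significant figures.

ω₀ = 1/√(LC) = 1/√(0.474 × 1.6e-11) = 363100 rad/s
f₀ = ω₀/(2π) = 57.79 kHz

57.79 kHz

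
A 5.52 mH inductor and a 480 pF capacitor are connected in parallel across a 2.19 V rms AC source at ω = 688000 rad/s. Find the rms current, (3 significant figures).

X_L = ωL = 3800 Ω
X_C = 1/(ωC) = 3030 Ω
Parallel: admittances add. Y = 1/(jωL) + jωC
Y = (0 + j6.69e-05) S
|Y| = 6.69e-05 S → |Z| = 1/|Y| = 14900 Ω, ∠Z = −∠Y = -90.0°
I = V/|Z| = 2.19/14900 = 147 μA

147 μA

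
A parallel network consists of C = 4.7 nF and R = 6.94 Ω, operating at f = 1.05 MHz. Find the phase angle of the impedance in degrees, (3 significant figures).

ω = 2πf = 6.597e+06 rad/s
X_C = 1/(ωC) = 32.3 Ω
Parallel: admittances add. Y = 1/R + jωC
Y = (0.144 + j0.0310) S
|Y| = 0.147 S → |Z| = 1/|Y| = 6.78 Ω, ∠Z = −∠Y = -12.1°

-12.1°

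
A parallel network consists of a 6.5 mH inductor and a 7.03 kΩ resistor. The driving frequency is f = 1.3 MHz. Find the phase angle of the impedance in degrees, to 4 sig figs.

7.543°

ω = 2πf = 8.168e+06 rad/s
X_L = ωL = 53090 Ω
Parallel: admittances add. Y = 1/R + 1/(jωL)
Y = (0.0001422 − j1.883e-05) S
|Y| = 0.0001435 S → |Z| = 1/|Y| = 6969 Ω, ∠Z = −∠Y = 7.543°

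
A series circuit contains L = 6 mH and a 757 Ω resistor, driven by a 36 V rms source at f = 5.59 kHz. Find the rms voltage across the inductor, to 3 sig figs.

9.65 V

ω = 2πf = 35120 rad/s
X_L = ωL = 211 Ω
Z = 757 + j211 Ω
|Z| = √(757² + 211²) = 786 Ω
I = V/|Z| = 45.8 mA
V_L = I·|Z_L| = 0.0458 × 211 = 9.65 V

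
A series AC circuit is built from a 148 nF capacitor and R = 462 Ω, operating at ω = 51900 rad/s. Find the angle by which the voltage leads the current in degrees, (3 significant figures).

X_C = 1/(ωC) = 130 Ω
Z = 462 − j130 Ω
|Z| = √(462² + 130²) = 480 Ω
∠Z = arctan(-130/462) = -15.7°

-15.7°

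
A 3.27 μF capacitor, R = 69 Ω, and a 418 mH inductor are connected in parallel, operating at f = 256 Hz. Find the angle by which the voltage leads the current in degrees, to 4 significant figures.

ω = 2πf = 1608 rad/s
X_L = ωL = 672.4 Ω
X_C = 1/(ωC) = 190.1 Ω
Parallel: admittances add. Y = 1/R + 1/(jωL) + jωC
Y = (0.01449 + j0.003772) S
|Y| = 0.01498 S → |Z| = 1/|Y| = 66.77 Ω, ∠Z = −∠Y = -14.59°

-14.59°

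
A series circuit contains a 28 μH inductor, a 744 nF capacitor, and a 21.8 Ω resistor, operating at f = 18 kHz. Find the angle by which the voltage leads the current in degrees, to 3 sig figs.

-21.8°

ω = 2πf = 113100 rad/s
X_L = ωL = 3.17 Ω
X_C = 1/(ωC) = 11.9 Ω
Net reactance X = X_L − X_C = -8.72 Ω
Z = 21.8 − j8.72 Ω
|Z| = √(21.8² + 8.72²) = 23.5 Ω
∠Z = arctan(-8.72/21.8) = -21.8°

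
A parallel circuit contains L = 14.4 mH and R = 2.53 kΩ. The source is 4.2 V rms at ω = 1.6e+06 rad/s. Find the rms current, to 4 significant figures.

1.670 mA

X_L = ωL = 23040 Ω
Parallel: admittances add. Y = 1/R + 1/(jωL)
Y = (0.0003953 − j4.34e-05) S
|Y| = 0.0003976 S → |Z| = 1/|Y| = 2515 Ω, ∠Z = −∠Y = 6.266°
I = V/|Z| = 4.2/2515 = 1.670 mA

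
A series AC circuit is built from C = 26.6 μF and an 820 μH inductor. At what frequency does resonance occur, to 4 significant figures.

ω₀ = 1/√(LC) = 1/√(0.00082 × 2.66e-05) = 6771 rad/s
f₀ = ω₀/(2π) = 1.078 kHz

1.078 kHz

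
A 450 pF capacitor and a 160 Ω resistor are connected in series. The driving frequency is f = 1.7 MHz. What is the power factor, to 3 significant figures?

ω = 2πf = 1.068e+07 rad/s
X_C = 1/(ωC) = 208 Ω
Z = 160 − j208 Ω
|Z| = √(160² + 208²) = 262 Ω
∠Z = arctan(-208/160) = -52.4°
cos φ = cos(-52.4°) = 0.610

0.610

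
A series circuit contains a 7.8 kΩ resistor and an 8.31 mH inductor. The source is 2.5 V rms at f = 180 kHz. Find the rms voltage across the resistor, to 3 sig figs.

1.60 V

ω = 2πf = 1.131e+06 rad/s
X_L = ωL = 9400 Ω
Z = 7800 + j9400 Ω
|Z| = √(7800² + 9400²) = 12200 Ω
I = V/|Z| = 205 μA
V_R = I·|Z_R| = 0.000205 × 7800 = 1.60 V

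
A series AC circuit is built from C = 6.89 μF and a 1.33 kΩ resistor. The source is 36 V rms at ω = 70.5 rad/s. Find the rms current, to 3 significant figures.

X_C = 1/(ωC) = 2060 Ω
Z = 1330 − j2060 Ω
|Z| = √(1330² + 2060²) = 2450 Ω
I = V/|Z| = 36/2450 = 14.7 mA

14.7 mA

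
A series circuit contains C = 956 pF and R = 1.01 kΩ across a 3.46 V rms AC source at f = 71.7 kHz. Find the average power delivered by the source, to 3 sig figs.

1.89 mW

ω = 2πf = 450500 rad/s
X_C = 1/(ωC) = 2320 Ω
Z = 1010 − j2320 Ω
|Z| = √(1010² + 2320²) = 2530 Ω
∠Z = arctan(-2320/1010) = -66.5°
I = V/|Z| = 1.37 mA
P = VI cos φ = 3.46 × 0.00137 × cos(-66.5°) = 1.89 mW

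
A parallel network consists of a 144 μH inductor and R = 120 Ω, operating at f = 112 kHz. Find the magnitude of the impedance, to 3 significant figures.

77.4 Ω

ω = 2πf = 703700 rad/s
X_L = ωL = 101 Ω
Parallel: admittances add. Y = 1/R + 1/(jωL)
Y = (0.00833 − j0.00987) S
|Y| = 0.0129 S → |Z| = 1/|Y| = 77.4 Ω, ∠Z = −∠Y = 49.8°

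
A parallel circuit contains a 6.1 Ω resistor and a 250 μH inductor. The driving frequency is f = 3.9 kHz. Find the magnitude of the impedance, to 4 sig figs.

4.323 Ω

ω = 2πf = 24500 rad/s
X_L = ωL = 6.126 Ω
Parallel: admittances add. Y = 1/R + 1/(jωL)
Y = (0.1639 − j0.1632) S
|Y| = 0.2313 S → |Z| = 1/|Y| = 4.323 Ω, ∠Z = −∠Y = 44.88°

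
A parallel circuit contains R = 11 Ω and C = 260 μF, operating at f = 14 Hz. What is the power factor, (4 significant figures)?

ω = 2πf = 87.96 rad/s
X_C = 1/(ωC) = 43.72 Ω
Parallel: admittances add. Y = 1/R + jωC
Y = (0.09091 + j0.02287) S
|Y| = 0.09374 S → |Z| = 1/|Y| = 10.67 Ω, ∠Z = −∠Y = -14.12°
cos φ = cos(-14.12°) = 0.9698

0.9698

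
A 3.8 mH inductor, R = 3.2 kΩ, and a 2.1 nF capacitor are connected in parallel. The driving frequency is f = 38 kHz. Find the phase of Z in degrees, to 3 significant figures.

ω = 2πf = 238800 rad/s
X_L = ωL = 907 Ω
X_C = 1/(ωC) = 1990 Ω
Parallel: admittances add. Y = 1/R + 1/(jωL) + jωC
Y = (0.000313 − j0.000601) S
|Y| = 0.000677 S → |Z| = 1/|Y| = 1480 Ω, ∠Z = −∠Y = 62.5°

62.5°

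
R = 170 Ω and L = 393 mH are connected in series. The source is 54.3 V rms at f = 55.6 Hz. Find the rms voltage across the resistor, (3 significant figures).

ω = 2πf = 349.3 rad/s
X_L = ωL = 137 Ω
Z = 170 + j137 Ω
|Z| = √(170² + 137²) = 219 Ω
I = V/|Z| = 248 mA
V_R = I·|Z_R| = 0.248 × 170 = 42.2 V

42.2 V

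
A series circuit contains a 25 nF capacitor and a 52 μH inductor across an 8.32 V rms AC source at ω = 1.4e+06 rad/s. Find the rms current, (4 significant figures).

X_L = ωL = 72.80 Ω
X_C = 1/(ωC) = 28.57 Ω
Net reactance X = X_L − X_C = 44.23 Ω
Z = j44.23 Ω
|Z| = √(0² + 44.23²) = 44.23 Ω
I = V/|Z| = 8.32/44.23 = 188.1 mA

188.1 mA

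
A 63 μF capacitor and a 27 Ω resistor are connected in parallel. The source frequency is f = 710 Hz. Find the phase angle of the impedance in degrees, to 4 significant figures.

-82.49°

ω = 2πf = 4461 rad/s
X_C = 1/(ωC) = 3.558 Ω
Parallel: admittances add. Y = 1/R + jωC
Y = (0.03704 + j0.2810) S
|Y| = 0.2835 S → |Z| = 1/|Y| = 3.528 Ω, ∠Z = −∠Y = -82.49°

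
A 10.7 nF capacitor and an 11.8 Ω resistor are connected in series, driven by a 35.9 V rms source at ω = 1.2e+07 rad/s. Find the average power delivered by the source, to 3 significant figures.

76.1 W

X_C = 1/(ωC) = 7.79 Ω
Z = 11.8 − j7.79 Ω
|Z| = √(11.8² + 7.79²) = 14.1 Ω
∠Z = arctan(-7.79/11.8) = -33.4°
I = V/|Z| = 2.54 A
P = VI cos φ = 35.9 × 2.54 × cos(-33.4°) = 76.1 W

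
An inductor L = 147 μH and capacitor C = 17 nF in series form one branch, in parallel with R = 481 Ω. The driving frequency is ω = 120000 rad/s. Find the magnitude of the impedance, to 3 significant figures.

337 Ω

X_L = ωL = 17.6 Ω
X_C = 1/(ωC) = 490 Ω
Branch 1: Z₁ = R = 481 Ω
Branch 2 (series LC): Z₂ = j(X_L − X_C) = −j473 Ω
Parallel: Z = Z₁Z₂/(Z₁+Z₂), |Z| = 337 Ω, ∠Z = -45.5°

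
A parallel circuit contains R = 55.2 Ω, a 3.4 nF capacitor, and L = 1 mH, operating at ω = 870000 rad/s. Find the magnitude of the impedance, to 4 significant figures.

X_L = ωL = 870.0 Ω
X_C = 1/(ωC) = 338.1 Ω
Parallel: admittances add. Y = 1/R + 1/(jωL) + jωC
Y = (0.01812 + j0.001809) S
|Y| = 0.01821 S → |Z| = 1/|Y| = 54.93 Ω, ∠Z = −∠Y = -5.701°

54.93 Ω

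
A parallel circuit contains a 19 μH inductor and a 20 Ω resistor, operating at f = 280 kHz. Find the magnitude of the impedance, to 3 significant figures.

ω = 2πf = 1.759e+06 rad/s
X_L = ωL = 33.4 Ω
Parallel: admittances add. Y = 1/R + 1/(jωL)
Y = (0.0500 − j0.0299) S
|Y| = 0.0583 S → |Z| = 1/|Y| = 17.2 Ω, ∠Z = −∠Y = 30.9°

17.2 Ω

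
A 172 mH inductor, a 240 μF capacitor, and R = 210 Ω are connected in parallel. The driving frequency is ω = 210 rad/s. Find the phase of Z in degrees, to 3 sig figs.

-78.2°

X_L = ωL = 36.1 Ω
X_C = 1/(ωC) = 19.8 Ω
Parallel: admittances add. Y = 1/R + 1/(jωL) + jωC
Y = (0.00476 + j0.0227) S
|Y| = 0.0232 S → |Z| = 1/|Y| = 43.1 Ω, ∠Z = −∠Y = -78.2°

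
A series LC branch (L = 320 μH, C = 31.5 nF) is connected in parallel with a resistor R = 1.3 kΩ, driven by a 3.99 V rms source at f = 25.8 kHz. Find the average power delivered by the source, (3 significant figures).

ω = 2πf = 162100 rad/s
X_L = ωL = 51.9 Ω
X_C = 1/(ωC) = 196 Ω
Branch 1: Z₁ = R = 1300 Ω
Branch 2 (series LC): Z₂ = j(X_L − X_C) = −j144 Ω
Parallel: Z = Z₁Z₂/(Z₁+Z₂), |Z| = 143 Ω, ∠Z = -83.7°
I = V/|Z| = 27.9 mA
P = VI cos φ = 3.99 × 0.0279 × cos(-83.7°) = 12.2 mW

12.2 mW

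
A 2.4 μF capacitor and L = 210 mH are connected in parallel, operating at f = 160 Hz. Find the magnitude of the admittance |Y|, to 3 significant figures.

ω = 2πf = 1005 rad/s
X_L = ωL = 211 Ω
X_C = 1/(ωC) = 414 Ω
Parallel: admittances add. Y = 1/(jωL) + jωC
Y = (0 − j0.00232) S
|Y| = 0.00232 S → |Z| = 1/|Y| = 430 Ω, ∠Z = −∠Y = 90.0°

2.32 mS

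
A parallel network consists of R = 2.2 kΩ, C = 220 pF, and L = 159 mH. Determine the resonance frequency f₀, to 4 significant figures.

ω₀ = 1/√(LC) = 1/√(0.159 × 2.2e-10) = 169100 rad/s
f₀ = ω₀/(2π) = 26.91 kHz

26.91 kHz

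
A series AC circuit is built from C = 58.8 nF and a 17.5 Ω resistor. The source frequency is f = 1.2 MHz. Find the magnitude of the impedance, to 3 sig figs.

17.6 Ω

ω = 2πf = 7.54e+06 rad/s
X_C = 1/(ωC) = 2.26 Ω
Z = 17.5 − j2.26 Ω
|Z| = √(17.5² + 2.26²) = 17.6 Ω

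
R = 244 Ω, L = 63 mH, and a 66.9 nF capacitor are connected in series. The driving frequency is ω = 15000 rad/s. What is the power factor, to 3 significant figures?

0.978

X_L = ωL = 945 Ω
X_C = 1/(ωC) = 997 Ω
Net reactance X = X_L − X_C = -51.5 Ω
Z = 244 − j51.5 Ω
|Z| = √(244² + 51.5²) = 249 Ω
∠Z = arctan(-51.5/244) = -11.9°
cos φ = cos(-11.9°) = 0.978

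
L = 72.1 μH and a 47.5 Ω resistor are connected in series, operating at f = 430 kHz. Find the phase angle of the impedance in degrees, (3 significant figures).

ω = 2πf = 2.702e+06 rad/s
X_L = ωL = 195 Ω
Z = 47.5 + j195 Ω
|Z| = √(47.5² + 195²) = 201 Ω
∠Z = arctan(195/47.5) = 76.3°

76.3°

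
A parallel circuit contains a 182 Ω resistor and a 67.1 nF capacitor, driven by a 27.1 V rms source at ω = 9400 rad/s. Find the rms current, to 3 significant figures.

X_C = 1/(ωC) = 1590 Ω
Parallel: admittances add. Y = 1/R + jωC
Y = (0.00549 + j0.000631) S
|Y| = 0.00553 S → |Z| = 1/|Y| = 181 Ω, ∠Z = −∠Y = -6.55°
I = V/|Z| = 27.1/181 = 150 mA

150 mA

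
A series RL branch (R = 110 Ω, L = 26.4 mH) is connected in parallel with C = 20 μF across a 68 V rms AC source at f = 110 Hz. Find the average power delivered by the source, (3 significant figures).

ω = 2πf = 691.2 rad/s
X_L = ωL = 18.2 Ω
X_C = 1/(ωC) = 72.3 Ω
Branch 1 (R+jX_L): Z₁ = 110 + j18.2 Ω, |Z₁| = 112 Ω
Branch 2 (−jX_C): Z₂ = −j72.3 Ω
Parallel: Z = Z₁Z₂/(Z₁+Z₂), |Z| = 65.8 Ω, ∠Z = -54.4°
I = V/|Z| = 1.03 A
P = VI cos φ = 68 × 1.03 × cos(-54.4°) = 40.9 W

40.9 W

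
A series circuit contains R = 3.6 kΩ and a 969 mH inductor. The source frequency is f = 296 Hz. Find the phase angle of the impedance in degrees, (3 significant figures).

26.6°

ω = 2πf = 1860 rad/s
X_L = ωL = 1800 Ω
Z = 3600 + j1800 Ω
|Z| = √(3600² + 1800²) = 4030 Ω
∠Z = arctan(1800/3600) = 26.6°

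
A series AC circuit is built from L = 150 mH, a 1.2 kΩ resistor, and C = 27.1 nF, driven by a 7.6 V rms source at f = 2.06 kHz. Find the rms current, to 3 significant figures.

ω = 2πf = 12940 rad/s
X_L = ωL = 1940 Ω
X_C = 1/(ωC) = 2850 Ω
Net reactance X = X_L − X_C = -909 Ω
Z = 1200 − j909 Ω
|Z| = √(1200² + 909²) = 1510 Ω
I = V/|Z| = 7.6/1510 = 5.05 mA

5.05 mA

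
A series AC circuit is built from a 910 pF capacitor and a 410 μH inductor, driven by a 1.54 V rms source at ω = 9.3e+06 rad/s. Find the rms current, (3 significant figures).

417 μA

X_L = ωL = 3810 Ω
X_C = 1/(ωC) = 118 Ω
Net reactance X = X_L − X_C = 3690 Ω
Z = j3690 Ω
|Z| = √(0² + 3690²) = 3690 Ω
I = V/|Z| = 1.54/3690 = 417 μA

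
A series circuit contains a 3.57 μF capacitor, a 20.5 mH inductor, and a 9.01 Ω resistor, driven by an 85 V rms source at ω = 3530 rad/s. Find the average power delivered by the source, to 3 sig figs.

X_L = ωL = 72.4 Ω
X_C = 1/(ωC) = 79.4 Ω
Net reactance X = X_L − X_C = -6.99 Ω
Z = 9.01 − j6.99 Ω
|Z| = √(9.01² + 6.99²) = 11.4 Ω
∠Z = arctan(-6.99/9.01) = -37.8°
I = V/|Z| = 7.46 A
P = VI cos φ = 85 × 7.46 × cos(-37.8°) = 501 W

501 W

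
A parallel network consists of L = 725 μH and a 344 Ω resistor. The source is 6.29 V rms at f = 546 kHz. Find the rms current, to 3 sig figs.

ω = 2πf = 3.431e+06 rad/s
X_L = ωL = 2490 Ω
Parallel: admittances add. Y = 1/R + 1/(jωL)
Y = (0.00291 − j0.000402) S
|Y| = 0.00293 S → |Z| = 1/|Y| = 341 Ω, ∠Z = −∠Y = 7.87°
I = V/|Z| = 6.29/341 = 18.5 mA

18.5 mA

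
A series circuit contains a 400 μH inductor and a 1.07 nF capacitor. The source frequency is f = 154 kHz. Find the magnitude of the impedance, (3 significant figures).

579 Ω

ω = 2πf = 967600 rad/s
X_L = ωL = 387 Ω
X_C = 1/(ωC) = 966 Ω
Net reactance X = X_L − X_C = -579 Ω
Z = − j579 Ω
|Z| = √(0² + 579²) = 579 Ω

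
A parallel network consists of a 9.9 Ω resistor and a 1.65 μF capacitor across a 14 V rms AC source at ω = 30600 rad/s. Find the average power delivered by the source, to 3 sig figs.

X_C = 1/(ωC) = 19.8 Ω
Parallel: admittances add. Y = 1/R + jωC
Y = (0.101 + j0.0505) S
|Y| = 0.113 S → |Z| = 1/|Y| = 8.86 Ω, ∠Z = −∠Y = -26.6°
I = V/|Z| = 1.58 A
P = VI cos φ = 14 × 1.58 × cos(-26.6°) = 19.8 W

19.8 W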